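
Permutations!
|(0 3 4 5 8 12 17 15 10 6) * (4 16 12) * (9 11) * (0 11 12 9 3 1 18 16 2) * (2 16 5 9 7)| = 17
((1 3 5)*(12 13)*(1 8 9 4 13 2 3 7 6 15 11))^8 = ((1 7 6 15 11)(2 3 5 8 9 4 13 12))^8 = (1 15 7 11 6)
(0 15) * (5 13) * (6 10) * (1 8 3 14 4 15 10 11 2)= (0 10 6 11 2 1 8 3 14 4 15)(5 13)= [10, 8, 1, 14, 15, 13, 11, 7, 3, 9, 6, 2, 12, 5, 4, 0]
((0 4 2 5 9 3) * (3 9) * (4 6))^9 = (9)(0 2)(3 4)(5 6)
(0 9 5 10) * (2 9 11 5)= (0 11 5 10)(2 9)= [11, 1, 9, 3, 4, 10, 6, 7, 8, 2, 0, 5]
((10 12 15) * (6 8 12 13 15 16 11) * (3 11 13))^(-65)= (3 15 16 8 11 10 13 12 6)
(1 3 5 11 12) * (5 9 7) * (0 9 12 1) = (0 9 7 5 11 1 3 12) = [9, 3, 2, 12, 4, 11, 6, 5, 8, 7, 10, 1, 0]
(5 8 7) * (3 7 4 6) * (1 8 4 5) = (1 8 5 4 6 3 7) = [0, 8, 2, 7, 6, 4, 3, 1, 5]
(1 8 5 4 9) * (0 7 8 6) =(0 7 8 5 4 9 1 6) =[7, 6, 2, 3, 9, 4, 0, 8, 5, 1]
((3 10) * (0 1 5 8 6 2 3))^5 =(0 2 5 10 6 1 3 8)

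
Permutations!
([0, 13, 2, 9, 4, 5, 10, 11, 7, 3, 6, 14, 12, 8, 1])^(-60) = [0, 1, 2, 3, 4, 5, 6, 7, 8, 9, 10, 11, 12, 13, 14]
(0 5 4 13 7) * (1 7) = (0 5 4 13 1 7) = [5, 7, 2, 3, 13, 4, 6, 0, 8, 9, 10, 11, 12, 1]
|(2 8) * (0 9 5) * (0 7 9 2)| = |(0 2 8)(5 7 9)| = 3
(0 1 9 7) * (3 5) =(0 1 9 7)(3 5) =[1, 9, 2, 5, 4, 3, 6, 0, 8, 7]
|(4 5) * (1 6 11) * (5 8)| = 3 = |(1 6 11)(4 8 5)|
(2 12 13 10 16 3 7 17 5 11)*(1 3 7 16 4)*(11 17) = (1 3 16 7 11 2 12 13 10 4)(5 17) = [0, 3, 12, 16, 1, 17, 6, 11, 8, 9, 4, 2, 13, 10, 14, 15, 7, 5]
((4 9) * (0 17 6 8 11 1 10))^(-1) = (0 10 1 11 8 6 17)(4 9)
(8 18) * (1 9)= (1 9)(8 18)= [0, 9, 2, 3, 4, 5, 6, 7, 18, 1, 10, 11, 12, 13, 14, 15, 16, 17, 8]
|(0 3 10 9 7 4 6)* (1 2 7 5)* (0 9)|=|(0 3 10)(1 2 7 4 6 9 5)|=21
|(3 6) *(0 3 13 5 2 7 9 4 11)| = 10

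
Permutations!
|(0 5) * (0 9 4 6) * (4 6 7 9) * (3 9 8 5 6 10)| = 12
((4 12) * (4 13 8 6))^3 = (4 8 12 6 13)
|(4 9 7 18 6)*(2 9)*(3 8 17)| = 6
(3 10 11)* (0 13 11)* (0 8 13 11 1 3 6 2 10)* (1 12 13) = (0 11 6 2 10 8 1 3)(12 13) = [11, 3, 10, 0, 4, 5, 2, 7, 1, 9, 8, 6, 13, 12]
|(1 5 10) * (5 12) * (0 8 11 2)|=4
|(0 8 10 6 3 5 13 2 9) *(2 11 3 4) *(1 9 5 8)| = 9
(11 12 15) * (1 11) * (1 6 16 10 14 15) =[0, 11, 2, 3, 4, 5, 16, 7, 8, 9, 14, 12, 1, 13, 15, 6, 10] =(1 11 12)(6 16 10 14 15)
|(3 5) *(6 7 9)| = |(3 5)(6 7 9)| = 6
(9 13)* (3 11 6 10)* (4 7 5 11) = (3 4 7 5 11 6 10)(9 13) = [0, 1, 2, 4, 7, 11, 10, 5, 8, 13, 3, 6, 12, 9]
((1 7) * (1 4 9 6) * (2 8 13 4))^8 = (13)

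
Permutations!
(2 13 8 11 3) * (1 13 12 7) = [0, 13, 12, 2, 4, 5, 6, 1, 11, 9, 10, 3, 7, 8] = (1 13 8 11 3 2 12 7)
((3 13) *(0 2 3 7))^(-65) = (13)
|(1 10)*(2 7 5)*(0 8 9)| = 6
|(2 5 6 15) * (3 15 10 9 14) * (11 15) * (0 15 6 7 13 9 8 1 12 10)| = 44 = |(0 15 2 5 7 13 9 14 3 11 6)(1 12 10 8)|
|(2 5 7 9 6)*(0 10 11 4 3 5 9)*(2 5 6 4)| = |(0 10 11 2 9 4 3 6 5 7)| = 10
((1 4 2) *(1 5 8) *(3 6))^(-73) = ((1 4 2 5 8)(3 6))^(-73) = (1 2 8 4 5)(3 6)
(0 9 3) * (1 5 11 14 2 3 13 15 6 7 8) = (0 9 13 15 6 7 8 1 5 11 14 2 3) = [9, 5, 3, 0, 4, 11, 7, 8, 1, 13, 10, 14, 12, 15, 2, 6]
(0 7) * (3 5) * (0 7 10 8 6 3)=(0 10 8 6 3 5)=[10, 1, 2, 5, 4, 0, 3, 7, 6, 9, 8]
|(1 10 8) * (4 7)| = 6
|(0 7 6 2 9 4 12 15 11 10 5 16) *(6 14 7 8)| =|(0 8 6 2 9 4 12 15 11 10 5 16)(7 14)| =12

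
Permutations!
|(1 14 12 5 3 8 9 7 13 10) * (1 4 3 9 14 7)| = 11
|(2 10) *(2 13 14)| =4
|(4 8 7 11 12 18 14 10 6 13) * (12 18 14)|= |(4 8 7 11 18 12 14 10 6 13)|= 10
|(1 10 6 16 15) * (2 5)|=|(1 10 6 16 15)(2 5)|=10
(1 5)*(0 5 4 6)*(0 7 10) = [5, 4, 2, 3, 6, 1, 7, 10, 8, 9, 0] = (0 5 1 4 6 7 10)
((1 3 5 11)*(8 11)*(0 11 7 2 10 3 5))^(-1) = ((0 11 1 5 8 7 2 10 3))^(-1) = (0 3 10 2 7 8 5 1 11)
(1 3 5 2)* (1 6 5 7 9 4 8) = (1 3 7 9 4 8)(2 6 5) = [0, 3, 6, 7, 8, 2, 5, 9, 1, 4]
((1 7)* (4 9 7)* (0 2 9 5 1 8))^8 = (0 7 2 8 9)(1 5 4)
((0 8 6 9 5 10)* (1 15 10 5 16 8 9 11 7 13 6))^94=((0 9 16 8 1 15 10)(6 11 7 13))^94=(0 8 10 16 15 9 1)(6 7)(11 13)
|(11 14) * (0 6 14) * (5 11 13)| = |(0 6 14 13 5 11)| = 6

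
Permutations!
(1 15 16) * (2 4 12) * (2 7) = (1 15 16)(2 4 12 7) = [0, 15, 4, 3, 12, 5, 6, 2, 8, 9, 10, 11, 7, 13, 14, 16, 1]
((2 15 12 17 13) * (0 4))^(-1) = (0 4)(2 13 17 12 15)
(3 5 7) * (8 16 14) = (3 5 7)(8 16 14) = [0, 1, 2, 5, 4, 7, 6, 3, 16, 9, 10, 11, 12, 13, 8, 15, 14]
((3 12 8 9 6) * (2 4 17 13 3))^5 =(2 12 4 8 17 9 13 6 3)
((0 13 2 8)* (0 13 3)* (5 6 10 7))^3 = (13)(0 3)(5 7 10 6)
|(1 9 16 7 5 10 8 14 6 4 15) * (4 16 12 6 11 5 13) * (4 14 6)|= |(1 9 12 4 15)(5 10 8 6 16 7 13 14 11)|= 45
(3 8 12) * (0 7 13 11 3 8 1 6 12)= (0 7 13 11 3 1 6 12 8)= [7, 6, 2, 1, 4, 5, 12, 13, 0, 9, 10, 3, 8, 11]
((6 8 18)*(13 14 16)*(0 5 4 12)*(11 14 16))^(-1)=(0 12 4 5)(6 18 8)(11 14)(13 16)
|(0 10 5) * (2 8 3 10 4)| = 7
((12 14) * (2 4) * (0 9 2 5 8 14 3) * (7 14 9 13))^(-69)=((0 13 7 14 12 3)(2 4 5 8 9))^(-69)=(0 14)(2 4 5 8 9)(3 7)(12 13)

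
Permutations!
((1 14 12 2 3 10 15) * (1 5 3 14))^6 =(3 15)(5 10) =((2 14 12)(3 10 15 5))^6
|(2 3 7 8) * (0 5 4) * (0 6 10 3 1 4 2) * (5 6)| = 12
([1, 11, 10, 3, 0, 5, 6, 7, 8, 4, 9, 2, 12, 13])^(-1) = [4, 0, 11, 3, 9, 5, 6, 7, 8, 10, 2, 1, 12, 13]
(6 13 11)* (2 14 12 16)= (2 14 12 16)(6 13 11)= [0, 1, 14, 3, 4, 5, 13, 7, 8, 9, 10, 6, 16, 11, 12, 15, 2]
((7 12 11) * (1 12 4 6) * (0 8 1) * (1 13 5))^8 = ((0 8 13 5 1 12 11 7 4 6))^8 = (0 4 11 1 13)(5 8 6 7 12)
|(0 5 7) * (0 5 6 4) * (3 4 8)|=|(0 6 8 3 4)(5 7)|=10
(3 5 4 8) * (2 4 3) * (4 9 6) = (2 9 6 4 8)(3 5) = [0, 1, 9, 5, 8, 3, 4, 7, 2, 6]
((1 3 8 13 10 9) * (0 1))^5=(0 10 8 1 9 13 3)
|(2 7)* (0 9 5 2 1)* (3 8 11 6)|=|(0 9 5 2 7 1)(3 8 11 6)|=12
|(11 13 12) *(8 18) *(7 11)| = |(7 11 13 12)(8 18)| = 4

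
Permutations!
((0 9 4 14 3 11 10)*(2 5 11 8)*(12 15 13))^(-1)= (0 10 11 5 2 8 3 14 4 9)(12 13 15)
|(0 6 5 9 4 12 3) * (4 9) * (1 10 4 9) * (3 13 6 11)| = 24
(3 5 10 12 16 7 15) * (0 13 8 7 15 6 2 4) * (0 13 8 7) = (0 8)(2 4 13 7 6)(3 5 10 12 16 15) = [8, 1, 4, 5, 13, 10, 2, 6, 0, 9, 12, 11, 16, 7, 14, 3, 15]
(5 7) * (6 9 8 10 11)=[0, 1, 2, 3, 4, 7, 9, 5, 10, 8, 11, 6]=(5 7)(6 9 8 10 11)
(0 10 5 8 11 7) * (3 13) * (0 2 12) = (0 10 5 8 11 7 2 12)(3 13) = [10, 1, 12, 13, 4, 8, 6, 2, 11, 9, 5, 7, 0, 3]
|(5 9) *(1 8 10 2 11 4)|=6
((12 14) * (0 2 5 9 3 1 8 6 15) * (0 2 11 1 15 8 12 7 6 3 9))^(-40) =((0 11 1 12 14 7 6 8 3 15 2 5))^(-40) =(0 3 14)(1 2 6)(5 8 12)(7 11 15)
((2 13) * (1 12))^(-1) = (1 12)(2 13)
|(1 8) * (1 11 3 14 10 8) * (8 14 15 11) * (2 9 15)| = 10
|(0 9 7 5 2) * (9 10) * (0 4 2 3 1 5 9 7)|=|(0 10 7 9)(1 5 3)(2 4)|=12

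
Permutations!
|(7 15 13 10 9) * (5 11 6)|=15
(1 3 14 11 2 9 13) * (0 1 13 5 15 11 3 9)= (0 1 9 5 15 11 2)(3 14)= [1, 9, 0, 14, 4, 15, 6, 7, 8, 5, 10, 2, 12, 13, 3, 11]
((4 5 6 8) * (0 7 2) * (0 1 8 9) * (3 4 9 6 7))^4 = (0 7 9 5 8 4 1 3 2)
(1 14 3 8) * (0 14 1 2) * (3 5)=[14, 1, 0, 8, 4, 3, 6, 7, 2, 9, 10, 11, 12, 13, 5]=(0 14 5 3 8 2)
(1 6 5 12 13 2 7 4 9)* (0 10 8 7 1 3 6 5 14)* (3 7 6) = (0 10 8 6 14)(1 5 12 13 2)(4 9 7) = [10, 5, 1, 3, 9, 12, 14, 4, 6, 7, 8, 11, 13, 2, 0]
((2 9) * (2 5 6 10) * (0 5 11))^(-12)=((0 5 6 10 2 9 11))^(-12)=(0 6 2 11 5 10 9)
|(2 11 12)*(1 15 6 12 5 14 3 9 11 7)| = |(1 15 6 12 2 7)(3 9 11 5 14)| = 30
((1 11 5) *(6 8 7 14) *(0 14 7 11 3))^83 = (0 8 1 14 11 3 6 5)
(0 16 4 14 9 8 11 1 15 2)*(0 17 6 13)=(0 16 4 14 9 8 11 1 15 2 17 6 13)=[16, 15, 17, 3, 14, 5, 13, 7, 11, 8, 10, 1, 12, 0, 9, 2, 4, 6]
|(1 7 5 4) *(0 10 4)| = |(0 10 4 1 7 5)| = 6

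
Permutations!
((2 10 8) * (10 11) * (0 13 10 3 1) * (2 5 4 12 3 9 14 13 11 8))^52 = (14)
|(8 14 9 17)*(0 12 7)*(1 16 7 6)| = |(0 12 6 1 16 7)(8 14 9 17)| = 12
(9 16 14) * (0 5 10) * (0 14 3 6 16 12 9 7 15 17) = (0 5 10 14 7 15 17)(3 6 16)(9 12) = [5, 1, 2, 6, 4, 10, 16, 15, 8, 12, 14, 11, 9, 13, 7, 17, 3, 0]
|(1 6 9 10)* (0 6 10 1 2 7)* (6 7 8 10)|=|(0 7)(1 6 9)(2 8 10)|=6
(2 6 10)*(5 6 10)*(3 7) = (2 10)(3 7)(5 6) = [0, 1, 10, 7, 4, 6, 5, 3, 8, 9, 2]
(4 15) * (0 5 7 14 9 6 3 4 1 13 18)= [5, 13, 2, 4, 15, 7, 3, 14, 8, 6, 10, 11, 12, 18, 9, 1, 16, 17, 0]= (0 5 7 14 9 6 3 4 15 1 13 18)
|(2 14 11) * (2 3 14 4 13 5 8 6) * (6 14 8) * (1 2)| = |(1 2 4 13 5 6)(3 8 14 11)| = 12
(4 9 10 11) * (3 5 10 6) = (3 5 10 11 4 9 6) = [0, 1, 2, 5, 9, 10, 3, 7, 8, 6, 11, 4]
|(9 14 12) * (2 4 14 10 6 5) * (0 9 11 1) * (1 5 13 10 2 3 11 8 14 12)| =|(0 9 2 4 12 8 14 1)(3 11 5)(6 13 10)| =24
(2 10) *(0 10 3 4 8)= [10, 1, 3, 4, 8, 5, 6, 7, 0, 9, 2]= (0 10 2 3 4 8)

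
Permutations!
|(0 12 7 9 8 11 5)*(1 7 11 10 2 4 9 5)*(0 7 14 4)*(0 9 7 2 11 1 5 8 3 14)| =30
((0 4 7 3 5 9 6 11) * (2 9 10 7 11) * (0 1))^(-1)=((0 4 11 1)(2 9 6)(3 5 10 7))^(-1)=(0 1 11 4)(2 6 9)(3 7 10 5)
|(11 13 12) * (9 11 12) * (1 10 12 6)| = 12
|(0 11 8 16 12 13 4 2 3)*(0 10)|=10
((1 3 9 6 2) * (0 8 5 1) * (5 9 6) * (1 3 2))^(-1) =((0 8 9 5 3 6 1 2))^(-1) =(0 2 1 6 3 5 9 8)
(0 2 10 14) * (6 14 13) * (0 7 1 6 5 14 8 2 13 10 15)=(0 13 5 14 7 1 6 8 2 15)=[13, 6, 15, 3, 4, 14, 8, 1, 2, 9, 10, 11, 12, 5, 7, 0]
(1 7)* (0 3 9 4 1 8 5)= (0 3 9 4 1 7 8 5)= [3, 7, 2, 9, 1, 0, 6, 8, 5, 4]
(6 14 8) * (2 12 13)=[0, 1, 12, 3, 4, 5, 14, 7, 6, 9, 10, 11, 13, 2, 8]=(2 12 13)(6 14 8)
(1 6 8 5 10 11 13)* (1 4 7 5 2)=(1 6 8 2)(4 7 5 10 11 13)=[0, 6, 1, 3, 7, 10, 8, 5, 2, 9, 11, 13, 12, 4]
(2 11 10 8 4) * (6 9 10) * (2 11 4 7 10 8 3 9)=(2 4 11 6)(3 9 8 7 10)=[0, 1, 4, 9, 11, 5, 2, 10, 7, 8, 3, 6]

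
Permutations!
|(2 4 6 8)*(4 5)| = 5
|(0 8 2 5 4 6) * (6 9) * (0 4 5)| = 3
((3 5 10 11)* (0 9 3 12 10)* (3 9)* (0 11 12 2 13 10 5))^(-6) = ((0 3)(2 13 10 12 5 11))^(-6) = (13)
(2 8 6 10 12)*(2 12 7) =(12)(2 8 6 10 7) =[0, 1, 8, 3, 4, 5, 10, 2, 6, 9, 7, 11, 12]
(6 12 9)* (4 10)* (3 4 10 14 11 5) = (3 4 14 11 5)(6 12 9) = [0, 1, 2, 4, 14, 3, 12, 7, 8, 6, 10, 5, 9, 13, 11]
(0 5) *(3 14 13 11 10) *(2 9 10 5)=(0 2 9 10 3 14 13 11 5)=[2, 1, 9, 14, 4, 0, 6, 7, 8, 10, 3, 5, 12, 11, 13]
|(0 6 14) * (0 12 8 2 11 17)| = |(0 6 14 12 8 2 11 17)| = 8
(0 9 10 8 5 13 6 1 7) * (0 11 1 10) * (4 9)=(0 4 9)(1 7 11)(5 13 6 10 8)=[4, 7, 2, 3, 9, 13, 10, 11, 5, 0, 8, 1, 12, 6]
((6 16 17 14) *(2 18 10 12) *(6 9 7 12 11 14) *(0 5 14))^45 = (0 12)(2 5)(7 11)(9 10)(14 18)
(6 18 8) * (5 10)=(5 10)(6 18 8)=[0, 1, 2, 3, 4, 10, 18, 7, 6, 9, 5, 11, 12, 13, 14, 15, 16, 17, 8]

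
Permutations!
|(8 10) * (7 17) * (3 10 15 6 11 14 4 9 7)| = |(3 10 8 15 6 11 14 4 9 7 17)| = 11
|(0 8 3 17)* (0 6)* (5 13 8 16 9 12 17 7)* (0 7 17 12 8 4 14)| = 12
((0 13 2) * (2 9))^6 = ((0 13 9 2))^6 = (0 9)(2 13)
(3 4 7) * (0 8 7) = (0 8 7 3 4) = [8, 1, 2, 4, 0, 5, 6, 3, 7]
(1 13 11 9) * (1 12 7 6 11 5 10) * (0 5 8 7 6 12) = (0 5 10 1 13 8 7 12 6 11 9) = [5, 13, 2, 3, 4, 10, 11, 12, 7, 0, 1, 9, 6, 8]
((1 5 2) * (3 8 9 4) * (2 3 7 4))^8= (1 3 9)(2 5 8)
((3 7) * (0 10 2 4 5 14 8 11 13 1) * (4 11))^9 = ((0 10 2 11 13 1)(3 7)(4 5 14 8))^9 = (0 11)(1 2)(3 7)(4 5 14 8)(10 13)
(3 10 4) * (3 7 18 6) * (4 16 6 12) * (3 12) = (3 10 16 6 12 4 7 18) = [0, 1, 2, 10, 7, 5, 12, 18, 8, 9, 16, 11, 4, 13, 14, 15, 6, 17, 3]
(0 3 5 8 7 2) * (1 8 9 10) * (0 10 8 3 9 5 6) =(0 9 8 7 2 10 1 3 6) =[9, 3, 10, 6, 4, 5, 0, 2, 7, 8, 1]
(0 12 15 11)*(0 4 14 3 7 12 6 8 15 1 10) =(0 6 8 15 11 4 14 3 7 12 1 10) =[6, 10, 2, 7, 14, 5, 8, 12, 15, 9, 0, 4, 1, 13, 3, 11]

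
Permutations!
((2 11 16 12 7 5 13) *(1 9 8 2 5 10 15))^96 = (1 12 8 10 11)(2 15 16 9 7)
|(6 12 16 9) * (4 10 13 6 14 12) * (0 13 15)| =|(0 13 6 4 10 15)(9 14 12 16)| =12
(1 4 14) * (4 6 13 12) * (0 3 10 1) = (0 3 10 1 6 13 12 4 14) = [3, 6, 2, 10, 14, 5, 13, 7, 8, 9, 1, 11, 4, 12, 0]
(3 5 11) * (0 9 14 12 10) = [9, 1, 2, 5, 4, 11, 6, 7, 8, 14, 0, 3, 10, 13, 12] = (0 9 14 12 10)(3 5 11)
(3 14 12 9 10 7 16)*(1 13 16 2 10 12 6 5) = (1 13 16 3 14 6 5)(2 10 7)(9 12) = [0, 13, 10, 14, 4, 1, 5, 2, 8, 12, 7, 11, 9, 16, 6, 15, 3]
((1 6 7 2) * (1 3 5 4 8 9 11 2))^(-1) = ((1 6 7)(2 3 5 4 8 9 11))^(-1) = (1 7 6)(2 11 9 8 4 5 3)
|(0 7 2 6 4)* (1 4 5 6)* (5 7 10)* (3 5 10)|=8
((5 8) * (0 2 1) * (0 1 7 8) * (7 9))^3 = (0 7)(2 8)(5 9)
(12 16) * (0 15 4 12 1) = [15, 0, 2, 3, 12, 5, 6, 7, 8, 9, 10, 11, 16, 13, 14, 4, 1] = (0 15 4 12 16 1)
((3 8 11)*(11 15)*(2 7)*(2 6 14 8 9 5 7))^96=((3 9 5 7 6 14 8 15 11))^96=(3 8 7)(5 11 14)(6 9 15)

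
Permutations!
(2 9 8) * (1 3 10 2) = (1 3 10 2 9 8) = [0, 3, 9, 10, 4, 5, 6, 7, 1, 8, 2]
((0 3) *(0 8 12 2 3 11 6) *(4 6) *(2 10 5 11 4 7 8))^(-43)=(0 6 4)(2 3)(5 10 12 8 7 11)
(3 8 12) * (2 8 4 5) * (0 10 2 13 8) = (0 10 2)(3 4 5 13 8 12) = [10, 1, 0, 4, 5, 13, 6, 7, 12, 9, 2, 11, 3, 8]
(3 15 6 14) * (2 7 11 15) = (2 7 11 15 6 14 3) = [0, 1, 7, 2, 4, 5, 14, 11, 8, 9, 10, 15, 12, 13, 3, 6]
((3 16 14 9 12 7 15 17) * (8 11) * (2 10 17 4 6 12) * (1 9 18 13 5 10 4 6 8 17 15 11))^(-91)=((1 9 2 4 8)(3 16 14 18 13 5 10 15 6 12 7 11 17))^(-91)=(18)(1 8 4 2 9)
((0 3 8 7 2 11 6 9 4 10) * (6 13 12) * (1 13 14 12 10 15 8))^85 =((0 3 1 13 10)(2 11 14 12 6 9 4 15 8 7))^85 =(2 9)(4 11)(6 7)(8 12)(14 15)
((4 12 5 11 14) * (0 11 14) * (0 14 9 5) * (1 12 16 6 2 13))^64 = (0 16 1 14 2)(4 13 11 6 12)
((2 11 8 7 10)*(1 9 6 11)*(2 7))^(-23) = (1 9 6 11 8 2)(7 10)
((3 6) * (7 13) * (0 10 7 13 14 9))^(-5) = (14)(3 6)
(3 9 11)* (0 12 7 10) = (0 12 7 10)(3 9 11) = [12, 1, 2, 9, 4, 5, 6, 10, 8, 11, 0, 3, 7]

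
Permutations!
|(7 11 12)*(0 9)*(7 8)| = |(0 9)(7 11 12 8)| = 4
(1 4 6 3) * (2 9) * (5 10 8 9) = (1 4 6 3)(2 5 10 8 9) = [0, 4, 5, 1, 6, 10, 3, 7, 9, 2, 8]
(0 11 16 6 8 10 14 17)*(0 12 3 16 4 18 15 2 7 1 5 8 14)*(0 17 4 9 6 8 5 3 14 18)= [11, 3, 7, 16, 0, 5, 18, 1, 10, 6, 17, 9, 14, 13, 4, 2, 8, 12, 15]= (0 11 9 6 18 15 2 7 1 3 16 8 10 17 12 14 4)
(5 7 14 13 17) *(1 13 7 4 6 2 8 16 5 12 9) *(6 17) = (1 13 6 2 8 16 5 4 17 12 9)(7 14) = [0, 13, 8, 3, 17, 4, 2, 14, 16, 1, 10, 11, 9, 6, 7, 15, 5, 12]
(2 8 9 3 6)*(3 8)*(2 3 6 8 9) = (9)(2 6 3 8) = [0, 1, 6, 8, 4, 5, 3, 7, 2, 9]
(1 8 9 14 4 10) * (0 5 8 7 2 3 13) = (0 5 8 9 14 4 10 1 7 2 3 13) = [5, 7, 3, 13, 10, 8, 6, 2, 9, 14, 1, 11, 12, 0, 4]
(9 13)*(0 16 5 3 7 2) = [16, 1, 0, 7, 4, 3, 6, 2, 8, 13, 10, 11, 12, 9, 14, 15, 5] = (0 16 5 3 7 2)(9 13)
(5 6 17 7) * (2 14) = (2 14)(5 6 17 7) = [0, 1, 14, 3, 4, 6, 17, 5, 8, 9, 10, 11, 12, 13, 2, 15, 16, 7]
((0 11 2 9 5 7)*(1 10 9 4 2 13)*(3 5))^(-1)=(0 7 5 3 9 10 1 13 11)(2 4)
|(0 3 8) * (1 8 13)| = |(0 3 13 1 8)| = 5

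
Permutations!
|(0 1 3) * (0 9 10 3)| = 6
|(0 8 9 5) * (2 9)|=5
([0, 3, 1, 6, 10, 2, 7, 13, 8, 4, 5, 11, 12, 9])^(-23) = [0, 10, 4, 5, 7, 9, 2, 1, 8, 6, 13, 11, 12, 3]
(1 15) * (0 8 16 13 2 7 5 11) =(0 8 16 13 2 7 5 11)(1 15) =[8, 15, 7, 3, 4, 11, 6, 5, 16, 9, 10, 0, 12, 2, 14, 1, 13]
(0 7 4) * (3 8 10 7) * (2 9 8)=[3, 1, 9, 2, 0, 5, 6, 4, 10, 8, 7]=(0 3 2 9 8 10 7 4)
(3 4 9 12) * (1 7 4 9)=(1 7 4)(3 9 12)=[0, 7, 2, 9, 1, 5, 6, 4, 8, 12, 10, 11, 3]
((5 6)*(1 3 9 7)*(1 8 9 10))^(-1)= ((1 3 10)(5 6)(7 8 9))^(-1)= (1 10 3)(5 6)(7 9 8)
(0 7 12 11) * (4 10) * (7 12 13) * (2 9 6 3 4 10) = (0 12 11)(2 9 6 3 4)(7 13) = [12, 1, 9, 4, 2, 5, 3, 13, 8, 6, 10, 0, 11, 7]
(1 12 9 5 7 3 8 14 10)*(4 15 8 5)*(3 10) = (1 12 9 4 15 8 14 3 5 7 10) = [0, 12, 2, 5, 15, 7, 6, 10, 14, 4, 1, 11, 9, 13, 3, 8]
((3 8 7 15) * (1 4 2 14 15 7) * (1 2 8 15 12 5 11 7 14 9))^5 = ((1 4 8 2 9)(3 15)(5 11 7 14 12))^5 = (3 15)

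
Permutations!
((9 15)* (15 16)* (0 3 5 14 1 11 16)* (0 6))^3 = ((0 3 5 14 1 11 16 15 9 6))^3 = (0 14 16 6 5 11 9 3 1 15)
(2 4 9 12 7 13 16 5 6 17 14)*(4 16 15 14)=(2 16 5 6 17 4 9 12 7 13 15 14)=[0, 1, 16, 3, 9, 6, 17, 13, 8, 12, 10, 11, 7, 15, 2, 14, 5, 4]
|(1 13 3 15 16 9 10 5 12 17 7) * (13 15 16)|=11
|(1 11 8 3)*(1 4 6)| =|(1 11 8 3 4 6)| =6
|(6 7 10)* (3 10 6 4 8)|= 4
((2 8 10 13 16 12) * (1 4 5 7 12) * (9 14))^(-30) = (16)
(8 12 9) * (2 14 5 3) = [0, 1, 14, 2, 4, 3, 6, 7, 12, 8, 10, 11, 9, 13, 5] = (2 14 5 3)(8 12 9)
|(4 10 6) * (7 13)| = |(4 10 6)(7 13)| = 6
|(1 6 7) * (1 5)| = |(1 6 7 5)| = 4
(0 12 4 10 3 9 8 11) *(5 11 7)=(0 12 4 10 3 9 8 7 5 11)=[12, 1, 2, 9, 10, 11, 6, 5, 7, 8, 3, 0, 4]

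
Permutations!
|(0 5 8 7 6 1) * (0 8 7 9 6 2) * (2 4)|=20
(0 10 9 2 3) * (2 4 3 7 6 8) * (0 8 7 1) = (0 10 9 4 3 8 2 1)(6 7) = [10, 0, 1, 8, 3, 5, 7, 6, 2, 4, 9]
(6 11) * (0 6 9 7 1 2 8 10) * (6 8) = (0 8 10)(1 2 6 11 9 7) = [8, 2, 6, 3, 4, 5, 11, 1, 10, 7, 0, 9]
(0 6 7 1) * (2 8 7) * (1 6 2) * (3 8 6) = (0 2 6 1)(3 8 7) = [2, 0, 6, 8, 4, 5, 1, 3, 7]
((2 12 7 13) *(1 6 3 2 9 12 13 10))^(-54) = (13)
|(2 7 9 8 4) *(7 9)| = |(2 9 8 4)| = 4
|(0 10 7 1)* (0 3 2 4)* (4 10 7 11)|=8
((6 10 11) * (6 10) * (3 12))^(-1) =((3 12)(10 11))^(-1) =(3 12)(10 11)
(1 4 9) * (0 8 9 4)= (0 8 9 1)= [8, 0, 2, 3, 4, 5, 6, 7, 9, 1]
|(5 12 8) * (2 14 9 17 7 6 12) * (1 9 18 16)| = 12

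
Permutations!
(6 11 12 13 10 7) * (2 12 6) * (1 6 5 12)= (1 6 11 5 12 13 10 7 2)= [0, 6, 1, 3, 4, 12, 11, 2, 8, 9, 7, 5, 13, 10]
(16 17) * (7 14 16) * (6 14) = (6 14 16 17 7) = [0, 1, 2, 3, 4, 5, 14, 6, 8, 9, 10, 11, 12, 13, 16, 15, 17, 7]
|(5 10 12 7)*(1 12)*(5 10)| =|(1 12 7 10)| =4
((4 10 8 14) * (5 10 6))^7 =((4 6 5 10 8 14))^7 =(4 6 5 10 8 14)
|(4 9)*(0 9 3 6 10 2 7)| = |(0 9 4 3 6 10 2 7)| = 8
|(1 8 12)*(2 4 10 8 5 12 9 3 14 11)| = 24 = |(1 5 12)(2 4 10 8 9 3 14 11)|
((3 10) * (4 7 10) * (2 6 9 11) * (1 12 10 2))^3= (1 3 2 11 10 7 9 12 4 6)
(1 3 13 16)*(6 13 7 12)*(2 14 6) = (1 3 7 12 2 14 6 13 16) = [0, 3, 14, 7, 4, 5, 13, 12, 8, 9, 10, 11, 2, 16, 6, 15, 1]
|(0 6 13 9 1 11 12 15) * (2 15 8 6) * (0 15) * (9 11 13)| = 14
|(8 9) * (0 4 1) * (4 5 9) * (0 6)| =|(0 5 9 8 4 1 6)| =7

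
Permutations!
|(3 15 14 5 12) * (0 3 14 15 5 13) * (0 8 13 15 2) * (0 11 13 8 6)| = 10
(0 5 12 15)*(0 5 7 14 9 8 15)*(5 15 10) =[7, 1, 2, 3, 4, 12, 6, 14, 10, 8, 5, 11, 0, 13, 9, 15] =(15)(0 7 14 9 8 10 5 12)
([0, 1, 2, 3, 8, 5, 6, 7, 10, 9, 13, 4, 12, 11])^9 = (4 11 13 10 8)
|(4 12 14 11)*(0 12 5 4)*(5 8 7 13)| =20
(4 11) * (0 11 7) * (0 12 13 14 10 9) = [11, 1, 2, 3, 7, 5, 6, 12, 8, 0, 9, 4, 13, 14, 10] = (0 11 4 7 12 13 14 10 9)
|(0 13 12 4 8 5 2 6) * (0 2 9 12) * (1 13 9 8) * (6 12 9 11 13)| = |(0 11 13)(1 6 2 12 4)(5 8)| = 30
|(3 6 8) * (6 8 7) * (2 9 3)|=4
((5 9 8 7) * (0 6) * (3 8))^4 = ((0 6)(3 8 7 5 9))^4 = (3 9 5 7 8)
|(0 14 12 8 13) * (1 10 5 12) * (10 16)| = 9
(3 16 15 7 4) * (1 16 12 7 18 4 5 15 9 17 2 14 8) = (1 16 9 17 2 14 8)(3 12 7 5 15 18 4) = [0, 16, 14, 12, 3, 15, 6, 5, 1, 17, 10, 11, 7, 13, 8, 18, 9, 2, 4]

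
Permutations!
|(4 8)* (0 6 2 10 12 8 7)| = |(0 6 2 10 12 8 4 7)| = 8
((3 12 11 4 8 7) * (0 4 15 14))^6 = (0 11 7)(3 4 15)(8 14 12)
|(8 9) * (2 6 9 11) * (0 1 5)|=15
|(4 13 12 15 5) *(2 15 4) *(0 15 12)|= 7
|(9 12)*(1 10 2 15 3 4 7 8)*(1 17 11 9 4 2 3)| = |(1 10 3 2 15)(4 7 8 17 11 9 12)| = 35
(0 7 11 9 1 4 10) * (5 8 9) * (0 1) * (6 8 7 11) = (0 11 5 7 6 8 9)(1 4 10) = [11, 4, 2, 3, 10, 7, 8, 6, 9, 0, 1, 5]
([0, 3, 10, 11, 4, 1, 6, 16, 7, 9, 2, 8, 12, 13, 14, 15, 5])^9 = [0, 11, 10, 8, 4, 3, 6, 5, 16, 9, 2, 7, 12, 13, 14, 15, 1]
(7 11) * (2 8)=(2 8)(7 11)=[0, 1, 8, 3, 4, 5, 6, 11, 2, 9, 10, 7]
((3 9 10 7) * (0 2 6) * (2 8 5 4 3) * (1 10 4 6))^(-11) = (0 8 5 6)(1 10 7 2)(3 9 4)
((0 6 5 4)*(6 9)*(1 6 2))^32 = (0 6 9 5 2 4 1)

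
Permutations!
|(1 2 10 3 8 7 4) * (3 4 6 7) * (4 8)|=6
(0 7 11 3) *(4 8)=(0 7 11 3)(4 8)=[7, 1, 2, 0, 8, 5, 6, 11, 4, 9, 10, 3]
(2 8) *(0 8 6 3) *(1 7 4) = (0 8 2 6 3)(1 7 4) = [8, 7, 6, 0, 1, 5, 3, 4, 2]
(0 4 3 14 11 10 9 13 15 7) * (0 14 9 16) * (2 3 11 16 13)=(0 4 11 10 13 15 7 14 16)(2 3 9)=[4, 1, 3, 9, 11, 5, 6, 14, 8, 2, 13, 10, 12, 15, 16, 7, 0]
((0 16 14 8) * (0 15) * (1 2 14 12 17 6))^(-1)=((0 16 12 17 6 1 2 14 8 15))^(-1)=(0 15 8 14 2 1 6 17 12 16)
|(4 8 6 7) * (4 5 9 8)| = |(5 9 8 6 7)| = 5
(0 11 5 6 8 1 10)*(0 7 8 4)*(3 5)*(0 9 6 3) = (0 11)(1 10 7 8)(3 5)(4 9 6) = [11, 10, 2, 5, 9, 3, 4, 8, 1, 6, 7, 0]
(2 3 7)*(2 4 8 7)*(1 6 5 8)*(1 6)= [0, 1, 3, 2, 6, 8, 5, 4, 7]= (2 3)(4 6 5 8 7)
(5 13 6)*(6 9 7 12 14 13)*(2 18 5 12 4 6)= [0, 1, 18, 3, 6, 2, 12, 4, 8, 7, 10, 11, 14, 9, 13, 15, 16, 17, 5]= (2 18 5)(4 6 12 14 13 9 7)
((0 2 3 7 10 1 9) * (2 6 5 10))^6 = (10)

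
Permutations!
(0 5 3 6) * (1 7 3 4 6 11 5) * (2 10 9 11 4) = (0 1 7 3 4 6)(2 10 9 11 5) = [1, 7, 10, 4, 6, 2, 0, 3, 8, 11, 9, 5]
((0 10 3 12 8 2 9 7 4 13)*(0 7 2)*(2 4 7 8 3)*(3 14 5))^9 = (0 2 4 8 10 9 13)(3 12 14 5)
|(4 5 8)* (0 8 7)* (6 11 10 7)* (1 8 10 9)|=|(0 10 7)(1 8 4 5 6 11 9)|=21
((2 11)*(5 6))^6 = ((2 11)(5 6))^6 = (11)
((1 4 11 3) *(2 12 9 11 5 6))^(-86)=((1 4 5 6 2 12 9 11 3))^(-86)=(1 2 3 6 11 5 9 4 12)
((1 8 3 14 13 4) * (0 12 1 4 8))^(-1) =(0 1 12)(3 8 13 14) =((0 12 1)(3 14 13 8))^(-1)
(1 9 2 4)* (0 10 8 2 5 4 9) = (0 10 8 2 9 5 4 1) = [10, 0, 9, 3, 1, 4, 6, 7, 2, 5, 8]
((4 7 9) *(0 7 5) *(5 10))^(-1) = (0 5 10 4 9 7)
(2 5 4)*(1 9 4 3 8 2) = (1 9 4)(2 5 3 8) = [0, 9, 5, 8, 1, 3, 6, 7, 2, 4]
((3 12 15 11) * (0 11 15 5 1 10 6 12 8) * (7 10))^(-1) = (15)(0 8 3 11)(1 5 12 6 10 7)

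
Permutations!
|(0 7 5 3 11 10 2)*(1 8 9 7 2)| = 8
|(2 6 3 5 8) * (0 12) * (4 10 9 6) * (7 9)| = 18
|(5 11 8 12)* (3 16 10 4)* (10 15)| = |(3 16 15 10 4)(5 11 8 12)| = 20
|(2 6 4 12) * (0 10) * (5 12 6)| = 6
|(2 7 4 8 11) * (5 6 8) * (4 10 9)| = |(2 7 10 9 4 5 6 8 11)| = 9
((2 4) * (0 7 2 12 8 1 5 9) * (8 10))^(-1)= (0 9 5 1 8 10 12 4 2 7)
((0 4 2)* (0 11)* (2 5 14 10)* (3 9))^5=(0 2 14 4 11 10 5)(3 9)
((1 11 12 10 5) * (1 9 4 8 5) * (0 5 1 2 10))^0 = (12)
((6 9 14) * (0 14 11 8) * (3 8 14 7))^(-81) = ((0 7 3 8)(6 9 11 14))^(-81) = (0 8 3 7)(6 14 11 9)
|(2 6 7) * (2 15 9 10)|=|(2 6 7 15 9 10)|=6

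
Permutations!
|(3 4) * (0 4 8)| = 4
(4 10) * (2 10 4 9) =(2 10 9) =[0, 1, 10, 3, 4, 5, 6, 7, 8, 2, 9]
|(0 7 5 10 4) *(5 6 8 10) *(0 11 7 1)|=|(0 1)(4 11 7 6 8 10)|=6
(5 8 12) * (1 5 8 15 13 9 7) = [0, 5, 2, 3, 4, 15, 6, 1, 12, 7, 10, 11, 8, 9, 14, 13] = (1 5 15 13 9 7)(8 12)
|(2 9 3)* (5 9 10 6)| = |(2 10 6 5 9 3)| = 6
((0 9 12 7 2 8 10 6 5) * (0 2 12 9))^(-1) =((2 8 10 6 5)(7 12))^(-1) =(2 5 6 10 8)(7 12)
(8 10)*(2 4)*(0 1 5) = (0 1 5)(2 4)(8 10) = [1, 5, 4, 3, 2, 0, 6, 7, 10, 9, 8]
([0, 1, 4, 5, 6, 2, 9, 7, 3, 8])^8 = (2 4 6 9 8 3 5)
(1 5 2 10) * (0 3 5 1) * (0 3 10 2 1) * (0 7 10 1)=[1, 7, 2, 5, 4, 0, 6, 10, 8, 9, 3]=(0 1 7 10 3 5)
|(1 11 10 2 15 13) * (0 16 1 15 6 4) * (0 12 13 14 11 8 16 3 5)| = 9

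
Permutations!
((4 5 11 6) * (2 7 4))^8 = ((2 7 4 5 11 6))^8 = (2 4 11)(5 6 7)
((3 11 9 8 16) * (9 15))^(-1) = ((3 11 15 9 8 16))^(-1) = (3 16 8 9 15 11)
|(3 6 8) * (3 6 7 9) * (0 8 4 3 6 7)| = 7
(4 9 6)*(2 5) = (2 5)(4 9 6) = [0, 1, 5, 3, 9, 2, 4, 7, 8, 6]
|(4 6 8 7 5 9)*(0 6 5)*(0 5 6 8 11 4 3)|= |(0 8 7 5 9 3)(4 6 11)|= 6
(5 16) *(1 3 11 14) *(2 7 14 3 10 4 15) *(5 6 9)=[0, 10, 7, 11, 15, 16, 9, 14, 8, 5, 4, 3, 12, 13, 1, 2, 6]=(1 10 4 15 2 7 14)(3 11)(5 16 6 9)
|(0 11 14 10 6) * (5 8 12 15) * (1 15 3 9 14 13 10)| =40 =|(0 11 13 10 6)(1 15 5 8 12 3 9 14)|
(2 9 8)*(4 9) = (2 4 9 8) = [0, 1, 4, 3, 9, 5, 6, 7, 2, 8]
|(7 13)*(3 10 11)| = |(3 10 11)(7 13)| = 6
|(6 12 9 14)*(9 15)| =|(6 12 15 9 14)| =5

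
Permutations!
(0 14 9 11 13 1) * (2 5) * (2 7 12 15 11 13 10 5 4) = (0 14 9 13 1)(2 4)(5 7 12 15 11 10) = [14, 0, 4, 3, 2, 7, 6, 12, 8, 13, 5, 10, 15, 1, 9, 11]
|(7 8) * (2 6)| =|(2 6)(7 8)| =2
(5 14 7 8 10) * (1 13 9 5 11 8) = (1 13 9 5 14 7)(8 10 11) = [0, 13, 2, 3, 4, 14, 6, 1, 10, 5, 11, 8, 12, 9, 7]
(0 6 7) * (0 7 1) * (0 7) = [6, 7, 2, 3, 4, 5, 1, 0] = (0 6 1 7)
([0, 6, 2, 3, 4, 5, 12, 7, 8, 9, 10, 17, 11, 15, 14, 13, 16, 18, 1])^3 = (1 11)(6 17)(12 18)(13 15)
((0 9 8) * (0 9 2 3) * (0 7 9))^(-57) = ((0 2 3 7 9 8))^(-57) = (0 7)(2 9)(3 8)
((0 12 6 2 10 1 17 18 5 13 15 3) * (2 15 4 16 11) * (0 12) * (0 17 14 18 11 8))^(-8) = (0 1 4 11 18 8 10 13 17 14 16 2 5)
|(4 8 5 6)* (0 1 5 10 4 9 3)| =6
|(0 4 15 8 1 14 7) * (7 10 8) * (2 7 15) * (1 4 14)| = |(15)(0 14 10 8 4 2 7)| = 7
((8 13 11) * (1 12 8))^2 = ((1 12 8 13 11))^2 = (1 8 11 12 13)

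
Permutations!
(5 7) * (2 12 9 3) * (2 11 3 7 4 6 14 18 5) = (2 12 9 7)(3 11)(4 6 14 18 5) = [0, 1, 12, 11, 6, 4, 14, 2, 8, 7, 10, 3, 9, 13, 18, 15, 16, 17, 5]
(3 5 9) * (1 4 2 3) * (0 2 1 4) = (0 2 3 5 9 4 1) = [2, 0, 3, 5, 1, 9, 6, 7, 8, 4]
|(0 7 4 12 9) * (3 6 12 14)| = |(0 7 4 14 3 6 12 9)| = 8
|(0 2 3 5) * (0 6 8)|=6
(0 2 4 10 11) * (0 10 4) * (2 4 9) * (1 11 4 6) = (0 6 1 11 10 4 9 2) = [6, 11, 0, 3, 9, 5, 1, 7, 8, 2, 4, 10]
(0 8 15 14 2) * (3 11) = [8, 1, 0, 11, 4, 5, 6, 7, 15, 9, 10, 3, 12, 13, 2, 14] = (0 8 15 14 2)(3 11)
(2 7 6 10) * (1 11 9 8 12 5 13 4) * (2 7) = (1 11 9 8 12 5 13 4)(6 10 7) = [0, 11, 2, 3, 1, 13, 10, 6, 12, 8, 7, 9, 5, 4]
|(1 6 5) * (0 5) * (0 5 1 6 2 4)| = 4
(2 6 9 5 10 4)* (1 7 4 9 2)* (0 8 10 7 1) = [8, 1, 6, 3, 0, 7, 2, 4, 10, 5, 9] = (0 8 10 9 5 7 4)(2 6)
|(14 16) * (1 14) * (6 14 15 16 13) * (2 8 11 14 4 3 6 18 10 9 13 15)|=|(1 2 8 11 14 15 16)(3 6 4)(9 13 18 10)|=84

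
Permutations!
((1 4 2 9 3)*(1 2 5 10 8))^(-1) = (1 8 10 5 4)(2 3 9)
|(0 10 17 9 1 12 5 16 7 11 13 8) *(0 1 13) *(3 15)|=|(0 10 17 9 13 8 1 12 5 16 7 11)(3 15)|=12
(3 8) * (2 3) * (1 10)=(1 10)(2 3 8)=[0, 10, 3, 8, 4, 5, 6, 7, 2, 9, 1]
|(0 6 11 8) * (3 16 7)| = 12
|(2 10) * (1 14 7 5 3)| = |(1 14 7 5 3)(2 10)| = 10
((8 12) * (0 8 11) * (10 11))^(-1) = ((0 8 12 10 11))^(-1) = (0 11 10 12 8)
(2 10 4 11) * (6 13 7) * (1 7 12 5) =[0, 7, 10, 3, 11, 1, 13, 6, 8, 9, 4, 2, 5, 12] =(1 7 6 13 12 5)(2 10 4 11)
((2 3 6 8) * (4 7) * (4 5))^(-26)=(2 6)(3 8)(4 7 5)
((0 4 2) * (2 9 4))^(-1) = (0 2)(4 9)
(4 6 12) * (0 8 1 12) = (0 8 1 12 4 6) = [8, 12, 2, 3, 6, 5, 0, 7, 1, 9, 10, 11, 4]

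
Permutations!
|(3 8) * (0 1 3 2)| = 5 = |(0 1 3 8 2)|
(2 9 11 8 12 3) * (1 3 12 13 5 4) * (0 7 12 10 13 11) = [7, 3, 9, 2, 1, 4, 6, 12, 11, 0, 13, 8, 10, 5] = (0 7 12 10 13 5 4 1 3 2 9)(8 11)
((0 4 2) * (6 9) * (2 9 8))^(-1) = (0 2 8 6 9 4)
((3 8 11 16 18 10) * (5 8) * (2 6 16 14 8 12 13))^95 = ((2 6 16 18 10 3 5 12 13)(8 11 14))^95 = (2 3 6 5 16 12 18 13 10)(8 14 11)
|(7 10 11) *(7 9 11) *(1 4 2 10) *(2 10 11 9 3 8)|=|(1 4 10 7)(2 11 3 8)|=4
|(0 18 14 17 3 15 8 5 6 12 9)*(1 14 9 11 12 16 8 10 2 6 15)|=|(0 18 9)(1 14 17 3)(2 6 16 8 5 15 10)(11 12)|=84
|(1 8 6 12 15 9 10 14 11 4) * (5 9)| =11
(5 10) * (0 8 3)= (0 8 3)(5 10)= [8, 1, 2, 0, 4, 10, 6, 7, 3, 9, 5]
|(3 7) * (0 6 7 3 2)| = 4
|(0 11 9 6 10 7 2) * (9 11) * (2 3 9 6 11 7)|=|(0 6 10 2)(3 9 11 7)|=4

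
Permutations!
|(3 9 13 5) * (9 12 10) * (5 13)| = 5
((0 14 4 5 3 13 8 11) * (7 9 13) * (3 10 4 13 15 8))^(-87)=(0 3 15)(7 8 14)(9 11 13)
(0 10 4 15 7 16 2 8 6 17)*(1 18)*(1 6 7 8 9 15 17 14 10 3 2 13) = (0 3 2 9 15 8 7 16 13 1 18 6 14 10 4 17) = [3, 18, 9, 2, 17, 5, 14, 16, 7, 15, 4, 11, 12, 1, 10, 8, 13, 0, 6]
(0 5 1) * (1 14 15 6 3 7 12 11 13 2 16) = (0 5 14 15 6 3 7 12 11 13 2 16 1) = [5, 0, 16, 7, 4, 14, 3, 12, 8, 9, 10, 13, 11, 2, 15, 6, 1]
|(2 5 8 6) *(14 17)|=4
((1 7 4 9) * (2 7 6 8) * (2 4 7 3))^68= (1 4 6 9 8)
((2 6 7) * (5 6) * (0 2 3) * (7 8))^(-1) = ((0 2 5 6 8 7 3))^(-1) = (0 3 7 8 6 5 2)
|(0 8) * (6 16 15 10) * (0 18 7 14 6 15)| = 14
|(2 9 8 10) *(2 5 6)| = 6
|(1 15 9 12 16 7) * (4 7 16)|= 6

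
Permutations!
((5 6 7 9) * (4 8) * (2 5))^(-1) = ((2 5 6 7 9)(4 8))^(-1) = (2 9 7 6 5)(4 8)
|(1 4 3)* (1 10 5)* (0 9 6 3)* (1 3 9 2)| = |(0 2 1 4)(3 10 5)(6 9)| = 12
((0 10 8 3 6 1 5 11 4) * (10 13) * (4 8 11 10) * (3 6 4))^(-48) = (13)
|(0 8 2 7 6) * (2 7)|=4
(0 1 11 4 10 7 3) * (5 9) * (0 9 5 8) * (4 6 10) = (0 1 11 6 10 7 3 9 8) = [1, 11, 2, 9, 4, 5, 10, 3, 0, 8, 7, 6]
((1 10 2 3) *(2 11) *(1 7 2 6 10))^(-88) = (2 7 3)(6 11 10)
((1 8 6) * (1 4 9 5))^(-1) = ((1 8 6 4 9 5))^(-1) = (1 5 9 4 6 8)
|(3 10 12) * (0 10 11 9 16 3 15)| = 4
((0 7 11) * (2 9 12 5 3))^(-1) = (0 11 7)(2 3 5 12 9)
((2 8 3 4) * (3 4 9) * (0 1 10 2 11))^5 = (0 4 2 1 11 8 10)(3 9)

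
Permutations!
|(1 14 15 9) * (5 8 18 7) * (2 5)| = 20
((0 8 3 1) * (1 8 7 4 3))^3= (0 3)(1 4)(7 8)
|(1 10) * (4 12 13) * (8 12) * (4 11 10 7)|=8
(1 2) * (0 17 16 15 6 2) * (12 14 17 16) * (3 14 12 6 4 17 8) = (0 16 15 4 17 6 2 1)(3 14 8) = [16, 0, 1, 14, 17, 5, 2, 7, 3, 9, 10, 11, 12, 13, 8, 4, 15, 6]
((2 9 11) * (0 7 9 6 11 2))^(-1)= ((0 7 9 2 6 11))^(-1)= (0 11 6 2 9 7)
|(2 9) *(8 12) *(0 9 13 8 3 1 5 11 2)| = |(0 9)(1 5 11 2 13 8 12 3)| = 8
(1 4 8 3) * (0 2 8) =(0 2 8 3 1 4) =[2, 4, 8, 1, 0, 5, 6, 7, 3]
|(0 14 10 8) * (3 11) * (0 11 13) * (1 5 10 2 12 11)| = |(0 14 2 12 11 3 13)(1 5 10 8)| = 28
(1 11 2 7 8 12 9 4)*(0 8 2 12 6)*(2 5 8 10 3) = (0 10 3 2 7 5 8 6)(1 11 12 9 4) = [10, 11, 7, 2, 1, 8, 0, 5, 6, 4, 3, 12, 9]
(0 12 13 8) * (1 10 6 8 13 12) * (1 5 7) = (13)(0 5 7 1 10 6 8) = [5, 10, 2, 3, 4, 7, 8, 1, 0, 9, 6, 11, 12, 13]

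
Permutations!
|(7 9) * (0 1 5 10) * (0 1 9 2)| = |(0 9 7 2)(1 5 10)| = 12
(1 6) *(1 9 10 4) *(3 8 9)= [0, 6, 2, 8, 1, 5, 3, 7, 9, 10, 4]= (1 6 3 8 9 10 4)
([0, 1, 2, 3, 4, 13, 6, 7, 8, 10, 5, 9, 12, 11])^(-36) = (5 10 9 11 13)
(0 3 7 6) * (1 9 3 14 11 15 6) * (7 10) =(0 14 11 15 6)(1 9 3 10 7) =[14, 9, 2, 10, 4, 5, 0, 1, 8, 3, 7, 15, 12, 13, 11, 6]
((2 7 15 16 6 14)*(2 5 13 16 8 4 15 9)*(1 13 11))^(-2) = (1 5 6 13 11 14 16)(2 7 9)(4 15 8)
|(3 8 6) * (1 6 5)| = |(1 6 3 8 5)| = 5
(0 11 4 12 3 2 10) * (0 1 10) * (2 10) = (0 11 4 12 3 10 1 2) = [11, 2, 0, 10, 12, 5, 6, 7, 8, 9, 1, 4, 3]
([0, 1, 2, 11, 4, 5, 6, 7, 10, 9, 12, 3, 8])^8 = (8 12 10)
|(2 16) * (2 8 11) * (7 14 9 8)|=|(2 16 7 14 9 8 11)|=7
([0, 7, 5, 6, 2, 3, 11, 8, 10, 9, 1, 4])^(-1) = (1 10 8 7)(2 4 11 6 3 5)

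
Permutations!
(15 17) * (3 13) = [0, 1, 2, 13, 4, 5, 6, 7, 8, 9, 10, 11, 12, 3, 14, 17, 16, 15] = (3 13)(15 17)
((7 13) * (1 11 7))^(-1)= ((1 11 7 13))^(-1)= (1 13 7 11)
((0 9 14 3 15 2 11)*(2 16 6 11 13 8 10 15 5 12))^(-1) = ((0 9 14 3 5 12 2 13 8 10 15 16 6 11))^(-1) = (0 11 6 16 15 10 8 13 2 12 5 3 14 9)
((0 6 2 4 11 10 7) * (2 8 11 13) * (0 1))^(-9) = (13)(0 7 11 6 1 10 8)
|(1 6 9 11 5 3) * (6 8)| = 7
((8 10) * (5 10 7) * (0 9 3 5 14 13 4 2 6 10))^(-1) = (0 5 3 9)(2 4 13 14 7 8 10 6)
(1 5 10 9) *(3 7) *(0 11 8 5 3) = [11, 3, 2, 7, 4, 10, 6, 0, 5, 1, 9, 8] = (0 11 8 5 10 9 1 3 7)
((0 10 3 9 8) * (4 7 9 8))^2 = ((0 10 3 8)(4 7 9))^2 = (0 3)(4 9 7)(8 10)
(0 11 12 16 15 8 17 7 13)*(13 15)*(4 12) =[11, 1, 2, 3, 12, 5, 6, 15, 17, 9, 10, 4, 16, 0, 14, 8, 13, 7] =(0 11 4 12 16 13)(7 15 8 17)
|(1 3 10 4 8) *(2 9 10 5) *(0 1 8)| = 8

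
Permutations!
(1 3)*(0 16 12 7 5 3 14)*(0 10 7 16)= [0, 14, 2, 1, 4, 3, 6, 5, 8, 9, 7, 11, 16, 13, 10, 15, 12]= (1 14 10 7 5 3)(12 16)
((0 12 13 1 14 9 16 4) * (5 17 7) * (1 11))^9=((0 12 13 11 1 14 9 16 4)(5 17 7))^9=(17)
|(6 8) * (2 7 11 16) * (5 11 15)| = 6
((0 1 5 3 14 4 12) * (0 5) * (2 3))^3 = ((0 1)(2 3 14 4 12 5))^3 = (0 1)(2 4)(3 12)(5 14)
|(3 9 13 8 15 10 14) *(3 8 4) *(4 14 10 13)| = 12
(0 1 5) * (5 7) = (0 1 7 5) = [1, 7, 2, 3, 4, 0, 6, 5]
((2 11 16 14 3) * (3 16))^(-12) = ((2 11 3)(14 16))^(-12) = (16)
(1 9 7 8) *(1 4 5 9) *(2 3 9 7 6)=[0, 1, 3, 9, 5, 7, 2, 8, 4, 6]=(2 3 9 6)(4 5 7 8)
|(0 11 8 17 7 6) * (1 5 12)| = 6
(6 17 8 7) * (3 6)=(3 6 17 8 7)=[0, 1, 2, 6, 4, 5, 17, 3, 7, 9, 10, 11, 12, 13, 14, 15, 16, 8]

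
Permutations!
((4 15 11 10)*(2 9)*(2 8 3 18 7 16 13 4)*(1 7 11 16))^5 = ((1 7)(2 9 8 3 18 11 10)(4 15 16 13))^5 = (1 7)(2 11 3 9 10 18 8)(4 15 16 13)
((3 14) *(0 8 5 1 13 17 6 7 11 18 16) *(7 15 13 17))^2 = (0 5 17 15 7 18)(1 6 13 11 16 8)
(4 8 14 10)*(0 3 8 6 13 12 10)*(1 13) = (0 3 8 14)(1 13 12 10 4 6) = [3, 13, 2, 8, 6, 5, 1, 7, 14, 9, 4, 11, 10, 12, 0]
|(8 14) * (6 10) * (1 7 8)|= 4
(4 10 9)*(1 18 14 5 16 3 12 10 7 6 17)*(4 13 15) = (1 18 14 5 16 3 12 10 9 13 15 4 7 6 17) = [0, 18, 2, 12, 7, 16, 17, 6, 8, 13, 9, 11, 10, 15, 5, 4, 3, 1, 14]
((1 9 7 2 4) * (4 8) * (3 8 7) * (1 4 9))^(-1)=((2 7)(3 8 9))^(-1)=(2 7)(3 9 8)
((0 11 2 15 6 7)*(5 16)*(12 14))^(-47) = (0 11 2 15 6 7)(5 16)(12 14)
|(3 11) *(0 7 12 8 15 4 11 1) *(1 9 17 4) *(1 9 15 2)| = |(0 7 12 8 2 1)(3 15 9 17 4 11)| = 6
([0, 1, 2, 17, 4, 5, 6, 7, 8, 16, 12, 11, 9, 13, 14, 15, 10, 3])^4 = (17)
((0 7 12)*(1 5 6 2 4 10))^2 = ((0 7 12)(1 5 6 2 4 10))^2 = (0 12 7)(1 6 4)(2 10 5)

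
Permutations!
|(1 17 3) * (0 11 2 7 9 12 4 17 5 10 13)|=|(0 11 2 7 9 12 4 17 3 1 5 10 13)|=13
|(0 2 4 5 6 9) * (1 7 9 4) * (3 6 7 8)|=|(0 2 1 8 3 6 4 5 7 9)|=10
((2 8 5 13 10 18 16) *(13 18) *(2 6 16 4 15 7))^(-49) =((2 8 5 18 4 15 7)(6 16)(10 13))^(-49) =(18)(6 16)(10 13)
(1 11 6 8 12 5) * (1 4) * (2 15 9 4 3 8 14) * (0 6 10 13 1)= (0 6 14 2 15 9 4)(1 11 10 13)(3 8 12 5)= [6, 11, 15, 8, 0, 3, 14, 7, 12, 4, 13, 10, 5, 1, 2, 9]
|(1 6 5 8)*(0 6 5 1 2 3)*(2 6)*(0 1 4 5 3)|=4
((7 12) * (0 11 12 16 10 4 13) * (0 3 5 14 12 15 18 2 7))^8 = (0 4 15 3 2 14 16)(5 7 12 10 11 13 18)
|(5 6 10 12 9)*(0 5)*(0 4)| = 7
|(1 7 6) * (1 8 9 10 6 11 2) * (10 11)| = |(1 7 10 6 8 9 11 2)| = 8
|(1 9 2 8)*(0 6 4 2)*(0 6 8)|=7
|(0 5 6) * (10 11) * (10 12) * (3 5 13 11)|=8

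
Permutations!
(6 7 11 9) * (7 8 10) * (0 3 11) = (0 3 11 9 6 8 10 7) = [3, 1, 2, 11, 4, 5, 8, 0, 10, 6, 7, 9]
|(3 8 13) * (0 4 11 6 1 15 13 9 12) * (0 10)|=|(0 4 11 6 1 15 13 3 8 9 12 10)|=12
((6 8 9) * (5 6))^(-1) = (5 9 8 6)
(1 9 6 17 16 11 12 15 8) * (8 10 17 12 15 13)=[0, 9, 2, 3, 4, 5, 12, 7, 1, 6, 17, 15, 13, 8, 14, 10, 11, 16]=(1 9 6 12 13 8)(10 17 16 11 15)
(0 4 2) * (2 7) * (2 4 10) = (0 10 2)(4 7) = [10, 1, 0, 3, 7, 5, 6, 4, 8, 9, 2]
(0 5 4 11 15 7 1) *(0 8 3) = (0 5 4 11 15 7 1 8 3) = [5, 8, 2, 0, 11, 4, 6, 1, 3, 9, 10, 15, 12, 13, 14, 7]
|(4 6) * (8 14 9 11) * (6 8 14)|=|(4 8 6)(9 11 14)|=3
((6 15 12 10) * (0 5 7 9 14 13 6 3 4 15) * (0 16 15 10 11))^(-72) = (0 13 11 14 12 9 15 7 16 5 6)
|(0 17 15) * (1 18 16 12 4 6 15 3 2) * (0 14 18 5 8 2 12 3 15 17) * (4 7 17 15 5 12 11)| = |(1 12 7 17 5 8 2)(3 11 4 6 15 14 18 16)| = 56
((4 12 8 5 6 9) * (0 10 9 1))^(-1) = ((0 10 9 4 12 8 5 6 1))^(-1) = (0 1 6 5 8 12 4 9 10)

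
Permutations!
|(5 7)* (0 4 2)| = 6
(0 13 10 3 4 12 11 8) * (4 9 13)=(0 4 12 11 8)(3 9 13 10)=[4, 1, 2, 9, 12, 5, 6, 7, 0, 13, 3, 8, 11, 10]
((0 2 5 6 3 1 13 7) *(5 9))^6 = ((0 2 9 5 6 3 1 13 7))^6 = (0 1 5)(2 13 6)(3 9 7)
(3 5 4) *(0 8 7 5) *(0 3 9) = [8, 1, 2, 3, 9, 4, 6, 5, 7, 0] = (0 8 7 5 4 9)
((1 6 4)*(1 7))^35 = (1 7 4 6)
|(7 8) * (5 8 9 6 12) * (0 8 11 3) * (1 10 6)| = |(0 8 7 9 1 10 6 12 5 11 3)| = 11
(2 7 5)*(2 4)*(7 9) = [0, 1, 9, 3, 2, 4, 6, 5, 8, 7] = (2 9 7 5 4)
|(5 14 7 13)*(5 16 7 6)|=|(5 14 6)(7 13 16)|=3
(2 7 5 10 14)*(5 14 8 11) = (2 7 14)(5 10 8 11) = [0, 1, 7, 3, 4, 10, 6, 14, 11, 9, 8, 5, 12, 13, 2]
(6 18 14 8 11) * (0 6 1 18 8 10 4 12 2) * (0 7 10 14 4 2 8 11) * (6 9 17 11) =(0 9 17 11 1 18 4 12 8)(2 7 10) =[9, 18, 7, 3, 12, 5, 6, 10, 0, 17, 2, 1, 8, 13, 14, 15, 16, 11, 4]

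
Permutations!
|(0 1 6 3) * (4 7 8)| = 12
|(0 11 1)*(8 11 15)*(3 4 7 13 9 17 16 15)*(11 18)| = |(0 3 4 7 13 9 17 16 15 8 18 11 1)| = 13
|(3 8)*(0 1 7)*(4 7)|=4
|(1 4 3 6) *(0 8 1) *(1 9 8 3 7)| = 6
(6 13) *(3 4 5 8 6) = (3 4 5 8 6 13) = [0, 1, 2, 4, 5, 8, 13, 7, 6, 9, 10, 11, 12, 3]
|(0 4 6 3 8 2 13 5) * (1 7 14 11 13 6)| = 8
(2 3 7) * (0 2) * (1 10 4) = (0 2 3 7)(1 10 4) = [2, 10, 3, 7, 1, 5, 6, 0, 8, 9, 4]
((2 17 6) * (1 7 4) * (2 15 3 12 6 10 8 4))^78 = (1 7 2 17 10 8 4)(3 6)(12 15)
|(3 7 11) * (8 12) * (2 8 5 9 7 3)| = |(2 8 12 5 9 7 11)| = 7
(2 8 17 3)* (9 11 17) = (2 8 9 11 17 3) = [0, 1, 8, 2, 4, 5, 6, 7, 9, 11, 10, 17, 12, 13, 14, 15, 16, 3]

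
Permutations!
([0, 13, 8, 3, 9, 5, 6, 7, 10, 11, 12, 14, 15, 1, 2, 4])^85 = [0, 13, 15, 3, 2, 5, 6, 7, 4, 8, 9, 10, 11, 1, 12, 14]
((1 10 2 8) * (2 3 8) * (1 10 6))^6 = (10)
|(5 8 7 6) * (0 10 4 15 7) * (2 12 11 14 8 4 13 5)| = 13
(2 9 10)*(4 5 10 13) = [0, 1, 9, 3, 5, 10, 6, 7, 8, 13, 2, 11, 12, 4] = (2 9 13 4 5 10)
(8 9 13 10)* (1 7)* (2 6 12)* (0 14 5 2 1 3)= (0 14 5 2 6 12 1 7 3)(8 9 13 10)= [14, 7, 6, 0, 4, 2, 12, 3, 9, 13, 8, 11, 1, 10, 5]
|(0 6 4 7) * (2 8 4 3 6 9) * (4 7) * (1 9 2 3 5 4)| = 12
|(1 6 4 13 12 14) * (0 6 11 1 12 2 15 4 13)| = 6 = |(0 6 13 2 15 4)(1 11)(12 14)|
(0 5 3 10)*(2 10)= (0 5 3 2 10)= [5, 1, 10, 2, 4, 3, 6, 7, 8, 9, 0]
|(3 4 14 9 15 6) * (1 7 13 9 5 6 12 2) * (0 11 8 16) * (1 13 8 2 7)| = |(0 11 2 13 9 15 12 7 8 16)(3 4 14 5 6)| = 10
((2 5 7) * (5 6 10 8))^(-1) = ((2 6 10 8 5 7))^(-1) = (2 7 5 8 10 6)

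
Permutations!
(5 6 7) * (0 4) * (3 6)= [4, 1, 2, 6, 0, 3, 7, 5]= (0 4)(3 6 7 5)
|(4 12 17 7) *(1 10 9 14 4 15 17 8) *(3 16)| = 42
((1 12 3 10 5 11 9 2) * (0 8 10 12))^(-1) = (0 1 2 9 11 5 10 8)(3 12)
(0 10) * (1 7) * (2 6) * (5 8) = (0 10)(1 7)(2 6)(5 8) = [10, 7, 6, 3, 4, 8, 2, 1, 5, 9, 0]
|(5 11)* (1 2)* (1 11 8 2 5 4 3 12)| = 8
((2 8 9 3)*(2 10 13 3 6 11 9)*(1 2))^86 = (1 8 2)(3 13 10)(6 9 11)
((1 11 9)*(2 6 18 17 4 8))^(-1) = (1 9 11)(2 8 4 17 18 6)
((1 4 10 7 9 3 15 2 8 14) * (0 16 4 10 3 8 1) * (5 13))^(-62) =((0 16 4 3 15 2 1 10 7 9 8 14)(5 13))^(-62) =(0 8 7 1 15 4)(2 3 16 14 9 10)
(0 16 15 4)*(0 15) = (0 16)(4 15) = [16, 1, 2, 3, 15, 5, 6, 7, 8, 9, 10, 11, 12, 13, 14, 4, 0]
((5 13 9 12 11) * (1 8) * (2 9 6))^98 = (13)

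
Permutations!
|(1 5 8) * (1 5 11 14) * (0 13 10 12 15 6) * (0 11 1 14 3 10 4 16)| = |(0 13 4 16)(3 10 12 15 6 11)(5 8)| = 12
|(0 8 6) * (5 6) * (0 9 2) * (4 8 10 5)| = |(0 10 5 6 9 2)(4 8)| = 6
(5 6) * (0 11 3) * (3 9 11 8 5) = (0 8 5 6 3)(9 11) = [8, 1, 2, 0, 4, 6, 3, 7, 5, 11, 10, 9]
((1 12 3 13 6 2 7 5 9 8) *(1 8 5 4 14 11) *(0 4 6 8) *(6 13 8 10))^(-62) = ((0 4 14 11 1 12 3 8)(2 7 13 10 6)(5 9))^(-62) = (0 14 1 3)(2 10 7 6 13)(4 11 12 8)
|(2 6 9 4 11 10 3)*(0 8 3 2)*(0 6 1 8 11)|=|(0 11 10 2 1 8 3 6 9 4)|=10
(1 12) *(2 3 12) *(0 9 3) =[9, 2, 0, 12, 4, 5, 6, 7, 8, 3, 10, 11, 1] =(0 9 3 12 1 2)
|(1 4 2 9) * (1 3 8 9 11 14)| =|(1 4 2 11 14)(3 8 9)| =15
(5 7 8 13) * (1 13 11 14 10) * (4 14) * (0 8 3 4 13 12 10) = [8, 12, 2, 4, 14, 7, 6, 3, 11, 9, 1, 13, 10, 5, 0] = (0 8 11 13 5 7 3 4 14)(1 12 10)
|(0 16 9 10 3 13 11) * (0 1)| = |(0 16 9 10 3 13 11 1)| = 8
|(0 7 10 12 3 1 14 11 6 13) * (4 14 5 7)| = 6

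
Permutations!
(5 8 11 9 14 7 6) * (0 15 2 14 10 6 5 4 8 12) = (0 15 2 14 7 5 12)(4 8 11 9 10 6) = [15, 1, 14, 3, 8, 12, 4, 5, 11, 10, 6, 9, 0, 13, 7, 2]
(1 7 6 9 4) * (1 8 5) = (1 7 6 9 4 8 5) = [0, 7, 2, 3, 8, 1, 9, 6, 5, 4]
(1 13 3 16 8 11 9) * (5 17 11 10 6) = (1 13 3 16 8 10 6 5 17 11 9) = [0, 13, 2, 16, 4, 17, 5, 7, 10, 1, 6, 9, 12, 3, 14, 15, 8, 11]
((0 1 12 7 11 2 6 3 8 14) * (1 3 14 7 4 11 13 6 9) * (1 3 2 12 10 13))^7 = (0 10 3 14 1 9 6 7 2 13 8)(4 11 12)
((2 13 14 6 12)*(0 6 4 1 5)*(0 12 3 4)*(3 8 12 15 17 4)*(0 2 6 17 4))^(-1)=(0 17)(1 4 15 5)(2 14 13)(6 12 8)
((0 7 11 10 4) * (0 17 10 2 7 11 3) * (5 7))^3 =(17)(0 5)(2 3)(7 11) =((0 11 2 5 7 3)(4 17 10))^3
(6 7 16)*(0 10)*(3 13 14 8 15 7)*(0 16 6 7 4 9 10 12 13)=(0 12 13 14 8 15 4 9 10 16 7 6 3)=[12, 1, 2, 0, 9, 5, 3, 6, 15, 10, 16, 11, 13, 14, 8, 4, 7]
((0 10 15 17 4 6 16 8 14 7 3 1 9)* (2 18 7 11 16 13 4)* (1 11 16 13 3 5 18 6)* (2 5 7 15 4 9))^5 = (0 6)(1 13)(2 9)(3 10)(4 11)(5 18 15 17)(8 16 14)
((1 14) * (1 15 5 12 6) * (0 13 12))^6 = ((0 13 12 6 1 14 15 5))^6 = (0 15 1 12)(5 14 6 13)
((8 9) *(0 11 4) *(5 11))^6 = (0 11)(4 5)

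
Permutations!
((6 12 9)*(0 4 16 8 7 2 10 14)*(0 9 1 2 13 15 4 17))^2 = (17)(1 10 9 12 2 14 6)(4 8 13)(7 15 16)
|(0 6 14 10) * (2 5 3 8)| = |(0 6 14 10)(2 5 3 8)| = 4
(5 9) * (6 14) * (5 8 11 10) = (5 9 8 11 10)(6 14) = [0, 1, 2, 3, 4, 9, 14, 7, 11, 8, 5, 10, 12, 13, 6]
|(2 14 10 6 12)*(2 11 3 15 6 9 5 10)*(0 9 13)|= |(0 9 5 10 13)(2 14)(3 15 6 12 11)|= 10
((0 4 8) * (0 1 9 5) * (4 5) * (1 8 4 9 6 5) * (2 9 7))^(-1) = ((0 1 6 5)(2 9 7))^(-1) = (0 5 6 1)(2 7 9)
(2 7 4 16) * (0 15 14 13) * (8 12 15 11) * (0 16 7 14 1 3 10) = [11, 3, 14, 10, 7, 5, 6, 4, 12, 9, 0, 8, 15, 16, 13, 1, 2] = (0 11 8 12 15 1 3 10)(2 14 13 16)(4 7)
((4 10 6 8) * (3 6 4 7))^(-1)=(3 7 8 6)(4 10)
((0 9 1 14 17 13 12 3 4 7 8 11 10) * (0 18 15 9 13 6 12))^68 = (1 15 10 8 4 12 17)(3 6 14 9 18 11 7)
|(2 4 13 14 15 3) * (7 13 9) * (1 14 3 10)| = |(1 14 15 10)(2 4 9 7 13 3)| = 12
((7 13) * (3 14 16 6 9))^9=((3 14 16 6 9)(7 13))^9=(3 9 6 16 14)(7 13)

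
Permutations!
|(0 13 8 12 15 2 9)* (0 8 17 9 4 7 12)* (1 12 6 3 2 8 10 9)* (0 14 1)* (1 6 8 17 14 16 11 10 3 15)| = 18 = |(0 13 14 6 15 17)(1 12)(2 4 7 8 16 11 10 9 3)|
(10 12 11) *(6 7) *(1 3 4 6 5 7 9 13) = (1 3 4 6 9 13)(5 7)(10 12 11) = [0, 3, 2, 4, 6, 7, 9, 5, 8, 13, 12, 10, 11, 1]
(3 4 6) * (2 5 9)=[0, 1, 5, 4, 6, 9, 3, 7, 8, 2]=(2 5 9)(3 4 6)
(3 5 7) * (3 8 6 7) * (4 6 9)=[0, 1, 2, 5, 6, 3, 7, 8, 9, 4]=(3 5)(4 6 7 8 9)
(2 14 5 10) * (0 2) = (0 2 14 5 10) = [2, 1, 14, 3, 4, 10, 6, 7, 8, 9, 0, 11, 12, 13, 5]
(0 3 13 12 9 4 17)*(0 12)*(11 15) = (0 3 13)(4 17 12 9)(11 15) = [3, 1, 2, 13, 17, 5, 6, 7, 8, 4, 10, 15, 9, 0, 14, 11, 16, 12]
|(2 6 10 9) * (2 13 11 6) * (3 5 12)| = |(3 5 12)(6 10 9 13 11)| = 15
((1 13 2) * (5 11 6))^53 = (1 2 13)(5 6 11)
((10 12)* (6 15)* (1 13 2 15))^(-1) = (1 6 15 2 13)(10 12)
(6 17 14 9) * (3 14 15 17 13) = [0, 1, 2, 14, 4, 5, 13, 7, 8, 6, 10, 11, 12, 3, 9, 17, 16, 15] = (3 14 9 6 13)(15 17)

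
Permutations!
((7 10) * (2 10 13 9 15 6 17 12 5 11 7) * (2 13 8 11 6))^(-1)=(2 15 9 13 10)(5 12 17 6)(7 11 8)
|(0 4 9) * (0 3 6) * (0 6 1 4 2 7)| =|(0 2 7)(1 4 9 3)| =12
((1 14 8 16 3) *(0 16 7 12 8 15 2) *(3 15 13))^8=(16)(7 8 12)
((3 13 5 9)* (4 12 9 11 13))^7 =(3 9 12 4)(5 11 13) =((3 4 12 9)(5 11 13))^7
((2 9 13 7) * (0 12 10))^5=(0 10 12)(2 9 13 7)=((0 12 10)(2 9 13 7))^5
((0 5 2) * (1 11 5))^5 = ((0 1 11 5 2))^5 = (11)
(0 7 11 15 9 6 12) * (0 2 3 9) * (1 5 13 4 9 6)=(0 7 11 15)(1 5 13 4 9)(2 3 6 12)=[7, 5, 3, 6, 9, 13, 12, 11, 8, 1, 10, 15, 2, 4, 14, 0]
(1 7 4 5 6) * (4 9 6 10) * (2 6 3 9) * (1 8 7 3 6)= (1 3 9 6 8 7 2)(4 5 10)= [0, 3, 1, 9, 5, 10, 8, 2, 7, 6, 4]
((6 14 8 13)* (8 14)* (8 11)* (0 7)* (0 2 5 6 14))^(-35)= (0 7 2 5 6 11 8 13 14)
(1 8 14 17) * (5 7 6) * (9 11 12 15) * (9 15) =(1 8 14 17)(5 7 6)(9 11 12) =[0, 8, 2, 3, 4, 7, 5, 6, 14, 11, 10, 12, 9, 13, 17, 15, 16, 1]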